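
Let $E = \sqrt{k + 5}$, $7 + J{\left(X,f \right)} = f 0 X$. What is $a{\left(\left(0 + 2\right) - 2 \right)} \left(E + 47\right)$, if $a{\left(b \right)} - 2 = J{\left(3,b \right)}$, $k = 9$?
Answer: $-235 - 5 \sqrt{14} \approx -253.71$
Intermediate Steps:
$J{\left(X,f \right)} = -7$ ($J{\left(X,f \right)} = -7 + f 0 X = -7 + 0 X = -7 + 0 = -7$)
$a{\left(b \right)} = -5$ ($a{\left(b \right)} = 2 - 7 = -5$)
$E = \sqrt{14}$ ($E = \sqrt{9 + 5} = \sqrt{14} \approx 3.7417$)
$a{\left(\left(0 + 2\right) - 2 \right)} \left(E + 47\right) = - 5 \left(\sqrt{14} + 47\right) = - 5 \left(47 + \sqrt{14}\right) = -235 - 5 \sqrt{14}$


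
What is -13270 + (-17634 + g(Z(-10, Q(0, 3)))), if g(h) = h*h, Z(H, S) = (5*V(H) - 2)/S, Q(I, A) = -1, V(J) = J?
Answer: -28200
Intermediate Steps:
Z(H, S) = (-2 + 5*H)/S (Z(H, S) = (5*H - 2)/S = (-2 + 5*H)/S)
g(h) = h**2
-13270 + (-17634 + g(Z(-10, Q(0, 3)))) = -13270 + (-17634 + ((-2 + 5*(-10))/(-1))**2) = -13270 + (-17634 + (-(-2 - 50))**2) = -13270 + (-17634 + (-1*(-52))**2) = -13270 + (-17634 + 52**2) = -13270 + (-17634 + 2704) = -13270 - 14930 = -28200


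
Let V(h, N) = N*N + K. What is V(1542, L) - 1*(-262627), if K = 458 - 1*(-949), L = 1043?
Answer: 1351883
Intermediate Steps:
K = 1407 (K = 458 + 949 = 1407)
V(h, N) = 1407 + N² (V(h, N) = N*N + 1407 = N² + 1407 = 1407 + N²)
V(1542, L) - 1*(-262627) = (1407 + 1043²) - 1*(-262627) = (1407 + 1087849) + 262627 = 1089256 + 262627 = 1351883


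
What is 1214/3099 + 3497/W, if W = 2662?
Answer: 14068871/8249538 ≈ 1.7054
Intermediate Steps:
1214/3099 + 3497/W = 1214/3099 + 3497/2662 = 14068871/8249538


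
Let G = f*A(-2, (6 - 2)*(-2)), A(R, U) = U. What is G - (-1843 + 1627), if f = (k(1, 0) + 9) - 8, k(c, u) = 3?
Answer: 184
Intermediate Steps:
f = 4 (f = (3 + 9) - 8 = 12 - 8 = 4)
G = -32 (G = 4*((6 - 2)*(-2)) = 4*(4*(-2)) = 4*(-8) = -32)
G - (-1843 + 1627) = -32 - (-1843 + 1627) = -32 - 1*(-216) = -32 + 216 = 184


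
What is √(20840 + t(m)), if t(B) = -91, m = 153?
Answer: √20749 ≈ 144.05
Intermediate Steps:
√(20840 + t(m)) = √(20840 - 91) = √20749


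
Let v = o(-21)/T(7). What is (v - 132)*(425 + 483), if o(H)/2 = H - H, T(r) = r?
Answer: -119856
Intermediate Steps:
o(H) = 0 (o(H) = 2*(H - H) = 2*0 = 0)
v = 0 (v = 0/7 = 0*(1/7) = 0)
(v - 132)*(425 + 483) = (0 - 132)*(425 + 483) = -132*908 = -119856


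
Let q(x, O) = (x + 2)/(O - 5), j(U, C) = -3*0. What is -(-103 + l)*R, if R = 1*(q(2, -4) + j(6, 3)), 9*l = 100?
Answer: -3308/81 ≈ -40.839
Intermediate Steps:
l = 100/9 (l = (1/9)*100 = 100/9 ≈ 11.111)
j(U, C) = 0
q(x, O) = (2 + x)/(-5 + O)
R = -4/9 (R = 1*((2 + 2)/(-5 - 4) + 0) = 1*(4/(-9) + 0) = 1*(-1/9*4 + 0) = 1*(-4/9 + 0) = 1*(-4/9) = -4/9 ≈ -0.44444)
-(-103 + l)*R = -(-103 + 100/9)*(-4)/9 = -(-827)*(-4)/(9*9) = -1*3308/81 = -3308/81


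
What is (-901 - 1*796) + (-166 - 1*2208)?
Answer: -4071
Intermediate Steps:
(-901 - 1*796) + (-166 - 1*2208) = (-901 - 796) + (-166 - 2208) = -1697 - 2374 = -4071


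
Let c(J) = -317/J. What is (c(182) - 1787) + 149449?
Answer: 26874167/182 ≈ 1.4766e+5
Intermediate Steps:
(c(182) - 1787) + 149449 = (-317/182 - 1787) + 149449 = -325551/182 + 149449 = 26874167/182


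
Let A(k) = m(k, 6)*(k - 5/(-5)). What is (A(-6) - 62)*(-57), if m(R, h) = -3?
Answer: 2679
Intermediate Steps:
A(k) = -3 - 3*k (A(k) = -3*(k - 5/(-5)) = -3*(k - 5*(-⅕)) = -3*(k + 1) = -3*(1 + k) = -3 - 3*k)
(A(-6) - 62)*(-57) = ((-3 - 3*(-6)) - 62)*(-57) = ((-3 + 18) - 62)*(-57) = (15 - 62)*(-57) = -47*(-57) = 2679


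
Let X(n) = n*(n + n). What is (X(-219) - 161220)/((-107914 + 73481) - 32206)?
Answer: 21766/22213 ≈ 0.97988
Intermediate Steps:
X(n) = 2*n² (X(n) = n*(2*n) = 2*n²)
(X(-219) - 161220)/((-107914 + 73481) - 32206) = (2*(-219)² - 161220)/((-107914 + 73481) - 32206) = (2*47961 - 161220)/(-34433 - 32206) = (95922 - 161220)/(-66639) = -65298*(-1/66639) = 21766/22213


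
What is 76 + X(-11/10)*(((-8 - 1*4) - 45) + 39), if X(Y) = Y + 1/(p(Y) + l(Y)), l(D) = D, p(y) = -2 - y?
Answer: 524/5 ≈ 104.80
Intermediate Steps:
X(Y) = -1/2 + Y (X(Y) = Y + 1/((-2 - Y) + Y) = Y + 1/(-2) = Y - 1/2 = -1/2 + Y)
76 + X(-11/10)*(((-8 - 1*4) - 45) + 39) = 76 + (-1/2 - 11/10)*(((-8 - 1*4) - 45) + 39) = 76 + (-1/2 - 11*1/10)*(((-8 - 4) - 45) + 39) = 76 + (-1/2 - 11/10)*((-12 - 45) + 39) = 76 - 8*(-57 + 39)/5 = 76 - 8/5*(-18) = 76 + 144/5 = 524/5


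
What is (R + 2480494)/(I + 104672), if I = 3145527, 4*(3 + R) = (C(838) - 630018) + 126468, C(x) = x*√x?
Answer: 4709207/6500398 + 419*√838/6500398 ≈ 0.72631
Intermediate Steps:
C(x) = x^(3/2)
R = -251781/2 + 419*√838/2 (R = -3 + ((838^(3/2) - 630018) + 126468)/4 = -3 + ((838*√838 - 630018) + 126468)/4 = -3 + ((-630018 + 838*√838) + 126468)/4 = -3 + (-503550 + 838*√838)/4 = -3 + (-251775/2 + 419*√838/2) = -251781/2 + 419*√838/2 ≈ -1.1983e+5)
(R + 2480494)/(I + 104672) = ((-251781/2 + 419*√838/2) + 2480494)/(3145527 + 104672) = (4709207/2 + 419*√838/2)/3250199 = (4709207/2 + 419*√838/2)*(1/3250199) = 4709207/6500398 + 419*√838/6500398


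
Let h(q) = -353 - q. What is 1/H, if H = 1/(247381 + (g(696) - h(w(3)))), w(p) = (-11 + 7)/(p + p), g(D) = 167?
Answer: 743701/3 ≈ 2.4790e+5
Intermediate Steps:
w(p) = -2/p (w(p) = -4*1/(2*p) = -2/p)
H = 3/743701 (H = 1/(247381 + (167 - (-353 - (-2)/3))) = 1/(247381 + (167 - (-353 - 1*(-2/3)))) = 1/(247381 + (167 - (-353 + 2/3))) = 1/(247381 + (167 - 1*(-1057/3))) = 1/(247381 + (167 + 1057/3)) = 1/(247381 + 1558/3) = 1/(743701/3) = 3/743701 ≈ 4.0339e-6)
1/H = 1/(3/743701) = 743701/3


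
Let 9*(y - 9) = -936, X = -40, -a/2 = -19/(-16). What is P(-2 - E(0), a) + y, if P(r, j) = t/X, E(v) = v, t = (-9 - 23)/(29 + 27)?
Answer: -6649/70 ≈ -94.986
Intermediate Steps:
a = -19/8 (a = -(-38)/(-16) = -(-38)*(-1)/16 = -2*19/16 = -19/8 ≈ -2.3750)
t = -4/7 (t = -32/56 = -32*1/56 = -4/7 ≈ -0.57143)
y = -95 (y = 9 + (⅑)*(-936) = 9 - 104 = -95)
P(r, j) = 1/70 (P(r, j) = -4/7/(-40) = -4/7*(-1/40) = 1/70)
P(-2 - E(0), a) + y = 1/70 - 95 = -6649/70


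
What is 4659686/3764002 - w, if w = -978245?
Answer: 1841060398088/1882001 ≈ 9.7825e+5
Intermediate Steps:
4659686/3764002 - w = 4659686/3764002 - 1*(-978245) = 4659686*(1/3764002) + 978245 = 2329843/1882001 + 978245 = 1841060398088/1882001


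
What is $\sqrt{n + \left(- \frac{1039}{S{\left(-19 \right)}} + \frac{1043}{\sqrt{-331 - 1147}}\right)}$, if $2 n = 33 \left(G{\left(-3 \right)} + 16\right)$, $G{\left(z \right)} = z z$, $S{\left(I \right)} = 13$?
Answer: $\frac{\sqrt{122780015462 - 260522626 i \sqrt{1478}}}{19214} \approx 18.252 - 0.74321 i$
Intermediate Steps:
$G{\left(z \right)} = z^{2}$
$n = \frac{825}{2}$ ($n = \frac{33 \left(\left(-3\right)^{2} + 16\right)}{2} = \frac{33 \left(9 + 16\right)}{2} = \frac{33 \cdot 25}{2} = \frac{1}{2} \cdot 825 = \frac{825}{2} \approx 412.5$)
$\sqrt{n + \left(- \frac{1039}{S{\left(-19 \right)}} + \frac{1043}{\sqrt{-331 - 1147}}\right)} = \sqrt{\frac{825}{2} + \left(- \frac{1039}{13} + \frac{1043}{\sqrt{-331 - 1147}}\right)} = \sqrt{\frac{825}{2} + \left(\left(-1039\right) \frac{1}{13} + \frac{1043}{\sqrt{-1478}}\right)} = \sqrt{\frac{825}{2} - \left(\frac{1039}{13} - \frac{1043}{i \sqrt{1478}}\right)} = \sqrt{\frac{825}{2} - \left(\frac{1039}{13} - 1043 \left(- \frac{i \sqrt{1478}}{1478}\right)\right)} = \sqrt{\frac{825}{2} - \left(\frac{1039}{13} + \frac{1043 i \sqrt{1478}}{1478}\right)} = \sqrt{\frac{8647}{26} - \frac{1043 i \sqrt{1478}}{1478}}$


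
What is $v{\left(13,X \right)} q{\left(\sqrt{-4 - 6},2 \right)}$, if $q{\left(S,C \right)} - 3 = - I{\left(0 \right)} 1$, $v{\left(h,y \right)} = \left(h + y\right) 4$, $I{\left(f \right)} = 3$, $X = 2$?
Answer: $0$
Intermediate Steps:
$v{\left(h,y \right)} = 4 h + 4 y$
$q{\left(S,C \right)} = 0$ ($q{\left(S,C \right)} = 3 - 3 \cdot 1 = 3 - 3 = 0$)
$v{\left(13,X \right)} q{\left(\sqrt{-4 - 6},2 \right)} = \left(4 \cdot 13 + 4 \cdot 2\right) 0 = \left(52 + 8\right) 0 = 60 \cdot 0 = 0$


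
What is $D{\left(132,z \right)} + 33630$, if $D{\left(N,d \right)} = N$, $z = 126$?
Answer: $33762$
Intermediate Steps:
$D{\left(132,z \right)} + 33630 = 132 + 33630 = 33762$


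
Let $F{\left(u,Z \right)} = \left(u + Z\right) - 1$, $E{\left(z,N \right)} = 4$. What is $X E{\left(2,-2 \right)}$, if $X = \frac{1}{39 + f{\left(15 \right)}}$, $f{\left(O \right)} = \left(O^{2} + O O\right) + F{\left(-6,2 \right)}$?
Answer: $\frac{1}{121} \approx 0.0082645$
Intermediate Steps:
$F{\left(u,Z \right)} = -1 + Z + u$ ($F{\left(u,Z \right)} = \left(Z + u\right) - 1 = -1 + Z + u$)
$f{\left(O \right)} = -5 + 2 O^{2}$ ($f{\left(O \right)} = \left(O^{2} + O O\right) - 5 = \left(O^{2} + O^{2}\right) - 5 = 2 O^{2} - 5 = -5 + 2 O^{2}$)
$X = \frac{1}{484}$ ($X = \frac{1}{39 - \left(5 - 2 \cdot 15^{2}\right)} = \frac{1}{39 + \left(-5 + 2 \cdot 225\right)} = \frac{1}{39 + \left(-5 + 450\right)} = \frac{1}{39 + 445} = \frac{1}{484} \approx 0.0020661$)
$X E{\left(2,-2 \right)} = \frac{1}{484} \cdot 4 = \frac{1}{121}$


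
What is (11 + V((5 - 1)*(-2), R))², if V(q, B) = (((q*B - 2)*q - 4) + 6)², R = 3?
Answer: 1945780321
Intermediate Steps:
V(q, B) = (2 + q*(-2 + B*q))² (V(q, B) = (((B*q - 2)*q - 4) + 6)² = (((-2 + B*q)*q - 4) + 6)² = ((q*(-2 + B*q) - 4) + 6)² = ((-4 + q*(-2 + B*q)) + 6)² = (2 + q*(-2 + B*q))²)
(11 + V((5 - 1)*(-2), R))² = (11 + (2 - 2*(5 - 1)*(-2) + 3*((5 - 1)*(-2))²)²)² = (11 + (2 - 8*(-2) + 3*(4*(-2))²)²)² = (11 + (2 - 2*(-8) + 3*(-8)²)²)² = (11 + (2 + 16 + 3*64)²)² = (11 + (2 + 16 + 192)²)² = (11 + 210²)² = (11 + 44100)² = 44111² = 1945780321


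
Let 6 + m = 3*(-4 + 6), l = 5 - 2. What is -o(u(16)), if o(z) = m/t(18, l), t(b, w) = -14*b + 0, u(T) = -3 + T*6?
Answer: 0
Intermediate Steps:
u(T) = -3 + 6*T
l = 3
t(b, w) = -14*b
m = 0 (m = -6 + 3*(-4 + 6) = -6 + 3*2 = -6 + 6 = 0)
o(z) = 0 (o(z) = 0/((-14*18)) = 0/(-252) = 0*(-1/252) = 0)
-o(u(16)) = -1*0 = 0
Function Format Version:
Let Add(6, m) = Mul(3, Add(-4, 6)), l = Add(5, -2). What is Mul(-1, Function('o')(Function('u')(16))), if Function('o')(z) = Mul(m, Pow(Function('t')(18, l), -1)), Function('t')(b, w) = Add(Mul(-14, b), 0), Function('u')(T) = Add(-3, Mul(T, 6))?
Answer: 0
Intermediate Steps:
Function('u')(T) = Add(-3, Mul(6, T))
l = 3
Function('t')(b, w) = Mul(-14, b)
m = 0 (m = Add(-6, Mul(3, Add(-4, 6))) = Add(-6, Mul(3, 2)) = Add(-6, 6) = 0)
Function('o')(z) = 0 (Function('o')(z) = Mul(0, Pow(Mul(-14, 18), -1)) = Mul(0, Pow(-252, -1)) = Mul(0, Rational(-1, 252)) = 0)
Mul(-1, Function('o')(Function('u')(16))) = Mul(-1, 0) = 0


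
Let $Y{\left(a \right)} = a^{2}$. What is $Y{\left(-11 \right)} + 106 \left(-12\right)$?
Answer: $-1151$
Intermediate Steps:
$Y{\left(-11 \right)} + 106 \left(-12\right) = \left(-11\right)^{2} + 106 \left(-12\right) = 121 - 1272 = -1151$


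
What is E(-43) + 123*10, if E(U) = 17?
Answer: 1247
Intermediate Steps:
E(-43) + 123*10 = 17 + 123*10 = 17 + 1230 = 1247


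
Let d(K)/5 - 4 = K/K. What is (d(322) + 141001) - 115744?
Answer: 25282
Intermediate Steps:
d(K) = 25 (d(K) = 20 + 5*(K/K) = 20 + 5*1 = 20 + 5 = 25)
(d(322) + 141001) - 115744 = (25 + 141001) - 115744 = 141026 - 115744 = 25282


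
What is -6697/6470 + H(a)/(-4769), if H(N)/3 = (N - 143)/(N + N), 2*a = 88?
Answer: -127664627/123421720 ≈ -1.0344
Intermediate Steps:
a = 44 (a = (½)*88 = 44)
H(N) = 3*(-143 + N)/(2*N) (H(N) = 3*((N - 143)/(N + N)) = 3*((-143 + N)/((2*N))) = 3*((-143 + N)*(1/(2*N))) = 3*((-143 + N)/(2*N)) = 3*(-143 + N)/(2*N))
-6697/6470 + H(a)/(-4769) = -6697/6470 + ((3/2)*(-143 + 44)/44)/(-4769) = -6697*1/6470 + ((3/2)*(1/44)*(-99))*(-1/4769) = -6697/6470 - 27/8*(-1/4769) = -6697/6470 + 27/38152 = -127664627/123421720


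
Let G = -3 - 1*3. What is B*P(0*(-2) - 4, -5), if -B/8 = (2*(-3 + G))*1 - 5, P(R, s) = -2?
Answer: -368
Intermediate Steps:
G = -6 (G = -3 - 3 = -6)
B = 184 (B = -8*((2*(-3 - 6))*1 - 5) = -8*((2*(-9))*1 - 5) = -8*(-18*1 - 5) = -8*(-18 - 5) = -8*(-23) = 184)
B*P(0*(-2) - 4, -5) = 184*(-2) = -368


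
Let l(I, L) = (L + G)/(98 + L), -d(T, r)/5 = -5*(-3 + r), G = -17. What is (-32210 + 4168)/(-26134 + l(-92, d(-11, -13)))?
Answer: 8468684/7892051 ≈ 1.0731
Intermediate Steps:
d(T, r) = -75 + 25*r (d(T, r) = -(-25)*(-3 + r) = -5*(15 - 5*r) = -75 + 25*r)
l(I, L) = (-17 + L)/(98 + L) (l(I, L) = (L - 17)/(98 + L) = (-17 + L)/(98 + L))
(-32210 + 4168)/(-26134 + l(-92, d(-11, -13))) = (-32210 + 4168)/(-26134 + (-17 + (-75 + 25*(-13)))/(98 + (-75 + 25*(-13)))) = -28042/(-26134 + (-17 + (-75 - 325))/(98 + (-75 - 325))) = -28042/(-26134 + (-17 - 400)/(98 - 400)) = -28042/(-26134 - 417/(-302)) = -28042/(-26134 - 1/302*(-417)) = -28042/(-26134 + 417/302) = -28042/(-7892051/302) = -28042*(-302/7892051) = 8468684/7892051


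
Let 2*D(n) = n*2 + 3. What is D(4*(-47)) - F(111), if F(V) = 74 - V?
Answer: -299/2 ≈ -149.50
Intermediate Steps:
D(n) = 3/2 + n (D(n) = (n*2 + 3)/2 = (2*n + 3)/2 = (3 + 2*n)/2 = 3/2 + n)
D(4*(-47)) - F(111) = (3/2 + 4*(-47)) - (74 - 1*111) = (3/2 - 188) - (74 - 111) = -373/2 - 1*(-37) = -373/2 + 37 = -299/2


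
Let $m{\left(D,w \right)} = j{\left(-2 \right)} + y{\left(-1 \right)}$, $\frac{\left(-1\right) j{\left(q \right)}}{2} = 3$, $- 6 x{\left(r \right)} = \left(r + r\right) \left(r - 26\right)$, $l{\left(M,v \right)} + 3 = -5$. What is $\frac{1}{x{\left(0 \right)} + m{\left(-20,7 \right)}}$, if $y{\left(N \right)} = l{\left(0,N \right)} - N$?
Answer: $- \frac{1}{13} \approx -0.076923$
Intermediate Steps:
$l{\left(M,v \right)} = -8$ ($l{\left(M,v \right)} = -3 - 5 = -8$)
$x{\left(r \right)} = - \frac{r \left(-26 + r\right)}{3}$ ($x{\left(r \right)} = - \frac{\left(r + r\right) \left(r - 26\right)}{6} = - \frac{2 r \left(-26 + r\right)}{6} = - \frac{r \left(-26 + r\right)}{3}$)
$y{\left(N \right)} = -8 - N$
$j{\left(q \right)} = -6$ ($j{\left(q \right)} = \left(-2\right) 3 = -6$)
$m{\left(D,w \right)} = -13$ ($m{\left(D,w \right)} = -6 - 7 = -13$)
$\frac{1}{x{\left(0 \right)} + m{\left(-20,7 \right)}} = \frac{1}{\frac{1}{3} \cdot 0 \left(26 - 0\right) - 13} = \frac{1}{\frac{1}{3} \cdot 0 \left(26 + 0\right) - 13} = \frac{1}{\frac{1}{3} \cdot 0 \cdot 26 - 13} = \frac{1}{0 - 13} = \frac{1}{-13} = - \frac{1}{13}$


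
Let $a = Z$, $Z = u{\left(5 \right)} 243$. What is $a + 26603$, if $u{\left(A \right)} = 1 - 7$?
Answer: $25145$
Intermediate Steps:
$u{\left(A \right)} = -6$ ($u{\left(A \right)} = 1 - 7 = -6$)
$Z = -1458$ ($Z = \left(-6\right) 243 = -1458$)
$a = -1458$
$a + 26603 = -1458 + 26603 = 25145$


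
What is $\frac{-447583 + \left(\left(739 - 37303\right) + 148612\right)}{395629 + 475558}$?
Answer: $- \frac{335535}{871187} \approx -0.38515$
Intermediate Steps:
$\frac{-447583 + \left(\left(739 - 37303\right) + 148612\right)}{395629 + 475558} = \frac{-447583 + \left(-36564 + 148612\right)}{871187} = \left(-447583 + 112048\right) \frac{1}{871187} = \left(-335535\right) \frac{1}{871187} = - \frac{335535}{871187}$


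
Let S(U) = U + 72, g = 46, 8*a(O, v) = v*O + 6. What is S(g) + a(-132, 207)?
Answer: -13187/4 ≈ -3296.8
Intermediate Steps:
a(O, v) = 3/4 + O*v/8 (a(O, v) = (v*O + 6)/8 = (O*v + 6)/8 = (6 + O*v)/8 = 3/4 + O*v/8)
S(U) = 72 + U
S(g) + a(-132, 207) = (72 + 46) + (3/4 + (1/8)*(-132)*207) = 118 + (3/4 - 6831/2) = 118 - 13659/4 = -13187/4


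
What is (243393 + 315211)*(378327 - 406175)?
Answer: -15556004192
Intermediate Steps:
(243393 + 315211)*(378327 - 406175) = 558604*(-27848) = -15556004192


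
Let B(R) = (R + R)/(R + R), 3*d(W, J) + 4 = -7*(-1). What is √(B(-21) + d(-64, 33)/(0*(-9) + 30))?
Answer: √930/30 ≈ 1.0165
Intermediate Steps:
d(W, J) = 1 (d(W, J) = -4/3 + (-7*(-1))/3 = -4/3 + (⅓)*7 = -4/3 + 7/3 = 1)
B(R) = 1 (B(R) = (2*R)/((2*R)) = (2*R)*(1/(2*R)) = 1)
√(B(-21) + d(-64, 33)/(0*(-9) + 30)) = √(1 + 1/(0*(-9) + 30)) = √(1 + 1/(0 + 30)) = √(1 + 1/30) = √(31/30) = √930/30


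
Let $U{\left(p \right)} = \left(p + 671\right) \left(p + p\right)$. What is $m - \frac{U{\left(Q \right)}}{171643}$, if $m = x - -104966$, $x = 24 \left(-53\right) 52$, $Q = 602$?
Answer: $\frac{6661991854}{171643} \approx 38813.0$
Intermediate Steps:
$x = -66144$ ($x = \left(-1272\right) 52 = -66144$)
$U{\left(p \right)} = 2 p \left(671 + p\right)$ ($U{\left(p \right)} = \left(671 + p\right) 2 p = 2 p \left(671 + p\right)$)
$m = 38822$ ($m = -66144 - -104966 = -66144 + 104966 = 38822$)
$m - \frac{U{\left(Q \right)}}{171643} = 38822 - \frac{2 \cdot 602 \left(671 + 602\right)}{171643} = 38822 - 2 \cdot 602 \cdot 1273 \cdot \frac{1}{171643} = 38822 - 1532692 \cdot \frac{1}{171643} = 38822 - \frac{1532692}{171643} = \frac{6661991854}{171643}$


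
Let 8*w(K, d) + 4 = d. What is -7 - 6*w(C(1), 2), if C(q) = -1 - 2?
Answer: -11/2 ≈ -5.5000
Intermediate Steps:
C(q) = -3
w(K, d) = -½ + d/8
-7 - 6*w(C(1), 2) = -7 - 6*(-½ + (⅛)*2) = -7 - 6*(-½ + ¼) = -7 - 6*(-¼) = -7 + 3/2 = -11/2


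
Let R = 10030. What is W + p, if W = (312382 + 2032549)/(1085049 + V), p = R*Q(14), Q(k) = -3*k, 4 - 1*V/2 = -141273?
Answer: -576114094849/1367603 ≈ -4.2126e+5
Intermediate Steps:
V = 282554 (V = 8 - 2*(-141273) = 8 + 282546 = 282554)
p = -421260 (p = 10030*(-3*14) = 10030*(-42) = -421260)
W = 2344931/1367603 (W = (312382 + 2032549)/(1085049 + 282554) = 2344931/1367603 ≈ 1.7146)
W + p = 2344931/1367603 - 421260 = -576114094849/1367603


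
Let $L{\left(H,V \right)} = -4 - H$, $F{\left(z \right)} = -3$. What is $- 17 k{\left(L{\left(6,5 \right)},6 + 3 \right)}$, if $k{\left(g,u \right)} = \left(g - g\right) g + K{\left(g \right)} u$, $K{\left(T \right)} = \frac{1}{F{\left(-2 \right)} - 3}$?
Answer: $\frac{51}{2} \approx 25.5$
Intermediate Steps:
$K{\left(T \right)} = - \frac{1}{6}$ ($K{\left(T \right)} = \frac{1}{-3 - 3} = \frac{1}{-6} = - \frac{1}{6}$)
$k{\left(g,u \right)} = - \frac{u}{6}$ ($k{\left(g,u \right)} = \left(g - g\right) g - \frac{u}{6} = 0 g - \frac{u}{6} = 0 - \frac{u}{6} = - \frac{u}{6}$)
$- 17 k{\left(L{\left(6,5 \right)},6 + 3 \right)} = - 17 \left(- \frac{6 + 3}{6}\right) = - 17 \left(\left(- \frac{1}{6}\right) 9\right) = \left(-17\right) \left(- \frac{3}{2}\right) = \frac{51}{2}$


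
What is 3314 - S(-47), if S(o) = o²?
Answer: 1105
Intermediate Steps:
3314 - S(-47) = 3314 - 1*(-47)² = 3314 - 1*2209 = 3314 - 2209 = 1105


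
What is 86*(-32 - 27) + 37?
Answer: -5037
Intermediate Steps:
86*(-32 - 27) + 37 = 86*(-59) + 37 = -5074 + 37 = -5037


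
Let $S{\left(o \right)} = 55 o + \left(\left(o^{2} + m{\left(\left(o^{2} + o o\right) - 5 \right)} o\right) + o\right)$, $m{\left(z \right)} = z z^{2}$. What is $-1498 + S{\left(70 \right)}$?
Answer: $65782649448572$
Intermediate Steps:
$m{\left(z \right)} = z^{3}$
$S{\left(o \right)} = o^{2} + 56 o + o \left(-5 + 2 o^{2}\right)^{3}$ ($S{\left(o \right)} = 55 o + \left(\left(o^{2} + \left(\left(o^{2} + o o\right) - 5\right)^{3} o\right) + o\right) = 55 o + \left(\left(o^{2} + \left(\left(o^{2} + o^{2}\right) - 5\right)^{3} o\right) + o\right) = 55 o + \left(\left(o^{2} + \left(2 o^{2} - 5\right)^{3} o\right) + o\right) = 55 o + \left(\left(o^{2} + \left(-5 + 2 o^{2}\right)^{3} o\right) + o\right) = 55 o + \left(\left(o^{2} + o \left(-5 + 2 o^{2}\right)^{3}\right) + o\right) = 55 o + \left(o + o^{2} + o \left(-5 + 2 o^{2}\right)^{3}\right) = o^{2} + 56 o + o \left(-5 + 2 o^{2}\right)^{3}$)
$-1498 + S{\left(70 \right)} = -1498 + 70 \left(56 + 70 + \left(-5 + 2 \cdot 70^{2}\right)^{3}\right) = -1498 + 70 \left(56 + 70 + \left(-5 + 2 \cdot 4900\right)^{3}\right) = -1498 + 70 \left(56 + 70 + \left(-5 + 9800\right)^{3}\right) = -1498 + 70 \left(56 + 70 + 9795^{3}\right) = -1498 + 70 \left(56 + 70 + 939752134875\right) = -1498 + 70 \cdot 939752135001 = -1498 + 65782649450070 = 65782649448572$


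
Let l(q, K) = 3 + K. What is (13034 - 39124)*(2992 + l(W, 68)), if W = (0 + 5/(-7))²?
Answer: -79913670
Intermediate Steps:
W = 25/49 (W = (0 + 5*(-⅐))² = (0 - 5/7)² = (-5/7)² = 25/49 ≈ 0.51020)
(13034 - 39124)*(2992 + l(W, 68)) = (13034 - 39124)*(2992 + (3 + 68)) = -26090*(2992 + 71) = -26090*3063 = -79913670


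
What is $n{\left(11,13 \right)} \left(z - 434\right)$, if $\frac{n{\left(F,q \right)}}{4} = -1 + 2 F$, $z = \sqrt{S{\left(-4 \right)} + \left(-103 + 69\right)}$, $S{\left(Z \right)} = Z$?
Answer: $-36456 + 84 i \sqrt{38} \approx -36456.0 + 517.81 i$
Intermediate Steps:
$z = i \sqrt{38}$ ($z = \sqrt{-4 + \left(-103 + 69\right)} = \sqrt{-4 - 34} = \sqrt{-38} = i \sqrt{38} \approx 6.1644 i$)
$n{\left(F,q \right)} = -4 + 8 F$ ($n{\left(F,q \right)} = 4 \left(-1 + 2 F\right) = -4 + 8 F$)
$n{\left(11,13 \right)} \left(z - 434\right) = \left(-4 + 8 \cdot 11\right) \left(i \sqrt{38} - 434\right) = \left(-4 + 88\right) \left(-434 + i \sqrt{38}\right) = 84 \left(-434 + i \sqrt{38}\right) = -36456 + 84 i \sqrt{38}$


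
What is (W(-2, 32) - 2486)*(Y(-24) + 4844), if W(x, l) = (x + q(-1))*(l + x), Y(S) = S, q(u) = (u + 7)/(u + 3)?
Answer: -11837920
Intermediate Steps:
q(u) = (7 + u)/(3 + u)
W(x, l) = (3 + x)*(l + x) (W(x, l) = (x + (7 - 1)/(3 - 1))*(l + x) = (x + 6/2)*(l + x) = (x + (½)*6)*(l + x) = (x + 3)*(l + x) = (3 + x)*(l + x))
(W(-2, 32) - 2486)*(Y(-24) + 4844) = (((-2)² + 3*32 + 3*(-2) + 32*(-2)) - 2486)*(-24 + 4844) = ((4 + 96 - 6 - 64) - 2486)*4820 = (30 - 2486)*4820 = -2456*4820 = -11837920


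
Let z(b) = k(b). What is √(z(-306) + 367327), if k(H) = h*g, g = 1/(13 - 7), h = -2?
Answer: 2*√826485/3 ≈ 606.08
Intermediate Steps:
g = ⅙ (g = 1/6 = ⅙ ≈ 0.16667)
k(H) = -⅓ (k(H) = -2*⅙ = -⅓)
z(b) = -⅓
√(z(-306) + 367327) = √(-⅓ + 367327) = √(1101980/3) = 2*√826485/3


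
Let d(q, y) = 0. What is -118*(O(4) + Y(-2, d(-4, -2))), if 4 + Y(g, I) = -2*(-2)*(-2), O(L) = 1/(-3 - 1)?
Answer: 2891/2 ≈ 1445.5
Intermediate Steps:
O(L) = -¼ (O(L) = 1/(-4) = -¼)
Y(g, I) = -12 (Y(g, I) = -4 - 2*(-2)*(-2) = -4 + 4*(-2) = -4 - 8 = -12)
-118*(O(4) + Y(-2, d(-4, -2))) = -118*(-¼ - 12) = -118*(-49/4) = 2891/2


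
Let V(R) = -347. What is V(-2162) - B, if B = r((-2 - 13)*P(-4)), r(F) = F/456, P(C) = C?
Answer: -13191/38 ≈ -347.13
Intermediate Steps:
r(F) = F/456 (r(F) = F*(1/456) = F/456)
B = 5/38 (B = ((-2 - 13)*(-4))/456 = (-15*(-4))/456 = (1/456)*60 = 5/38 ≈ 0.13158)
V(-2162) - B = -347 - 1*5/38 = -347 - 5/38 = -13191/38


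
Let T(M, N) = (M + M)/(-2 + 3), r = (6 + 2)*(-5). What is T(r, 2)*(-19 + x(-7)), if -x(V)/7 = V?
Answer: -2400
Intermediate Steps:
r = -40 (r = 8*(-5) = -40)
T(M, N) = 2*M (T(M, N) = (2*M)/1 = (2*M)*1 = 2*M)
x(V) = -7*V
T(r, 2)*(-19 + x(-7)) = (2*(-40))*(-19 - 7*(-7)) = -80*(-19 + 49) = -80*30 = -2400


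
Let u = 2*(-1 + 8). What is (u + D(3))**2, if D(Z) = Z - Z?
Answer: 196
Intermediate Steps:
D(Z) = 0
u = 14 (u = 2*7 = 14)
(u + D(3))**2 = (14 + 0)**2 = 14**2 = 196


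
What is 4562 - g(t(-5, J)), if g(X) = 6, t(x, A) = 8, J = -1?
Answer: 4556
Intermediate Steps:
4562 - g(t(-5, J)) = 4562 - 1*6 = 4562 - 6 = 4556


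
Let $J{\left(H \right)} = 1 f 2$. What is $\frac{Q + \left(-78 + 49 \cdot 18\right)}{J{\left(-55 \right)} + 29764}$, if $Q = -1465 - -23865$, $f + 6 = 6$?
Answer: $\frac{5801}{7441} \approx 0.7796$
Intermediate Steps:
$f = 0$ ($f = -6 + 6 = 0$)
$J{\left(H \right)} = 0$ ($J{\left(H \right)} = 1 \cdot 0 \cdot 2 = 0 \cdot 2 = 0$)
$Q = 22400$ ($Q = -1465 + 23865 = 22400$)
$\frac{Q + \left(-78 + 49 \cdot 18\right)}{J{\left(-55 \right)} + 29764} = \frac{22400 + \left(-78 + 49 \cdot 18\right)}{0 + 29764} = \frac{22400 + \left(-78 + 882\right)}{29764} = \left(22400 + 804\right) \frac{1}{29764} = 23204 \cdot \frac{1}{29764} = \frac{5801}{7441}$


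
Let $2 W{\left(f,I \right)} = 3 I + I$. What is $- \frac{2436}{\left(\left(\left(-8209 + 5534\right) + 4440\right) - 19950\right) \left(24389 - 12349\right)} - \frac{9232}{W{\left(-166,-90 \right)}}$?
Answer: $\frac{3609505063}{70375950} \approx 51.289$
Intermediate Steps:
$W{\left(f,I \right)} = 2 I$ ($W{\left(f,I \right)} = \frac{3 I + I}{2} = \frac{4 I}{2} = 2 I$)
$- \frac{2436}{\left(\left(\left(-8209 + 5534\right) + 4440\right) - 19950\right) \left(24389 - 12349\right)} - \frac{9232}{W{\left(-166,-90 \right)}} = - \frac{2436}{\left(\left(\left(-8209 + 5534\right) + 4440\right) - 19950\right) \left(24389 - 12349\right)} - \frac{9232}{2 \left(-90\right)} = - \frac{2436}{\left(\left(-2675 + 4440\right) - 19950\right) 12040} - \frac{9232}{-180} = - \frac{2436}{\left(1765 - 19950\right) 12040} - - \frac{2308}{45} = - \frac{2436}{\left(-18185\right) 12040} + \frac{2308}{45} = - \frac{2436}{-218947400} + \frac{2308}{45} = \left(-2436\right) \left(- \frac{1}{218947400}\right) + \frac{2308}{45} = \frac{87}{7819550} + \frac{2308}{45} = \frac{3609505063}{70375950}$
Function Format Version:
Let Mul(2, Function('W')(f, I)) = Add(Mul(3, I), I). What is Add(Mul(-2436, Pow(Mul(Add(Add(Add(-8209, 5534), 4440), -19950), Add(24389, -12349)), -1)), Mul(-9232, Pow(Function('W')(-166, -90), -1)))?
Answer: Rational(3609505063, 70375950) ≈ 51.289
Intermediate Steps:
Function('W')(f, I) = Mul(2, I) (Function('W')(f, I) = Mul(Rational(1, 2), Add(Mul(3, I), I)) = Mul(Rational(1, 2), Mul(4, I)) = Mul(2, I))
Add(Mul(-2436, Pow(Mul(Add(Add(Add(-8209, 5534), 4440), -19950), Add(24389, -12349)), -1)), Mul(-9232, Pow(Function('W')(-166, -90), -1))) = Add(Mul(-2436, Pow(Mul(Add(Add(Add(-8209, 5534), 4440), -19950), Add(24389, -12349)), -1)), Mul(-9232, Pow(Mul(2, -90), -1))) = Add(Mul(-2436, Pow(Mul(Add(Add(-2675, 4440), -19950), 12040), -1)), Mul(-9232, Pow(-180, -1))) = Add(Mul(-2436, Pow(Mul(Add(1765, -19950), 12040), -1)), Mul(-9232, Rational(-1, 180))) = Add(Mul(-2436, Pow(Mul(-18185, 12040), -1)), Rational(2308, 45)) = Add(Mul(-2436, Pow(-218947400, -1)), Rational(2308, 45)) = Add(Mul(-2436, Rational(-1, 218947400)), Rational(2308, 45)) = Add(Rational(87, 7819550), Rational(2308, 45)) = Rational(3609505063, 70375950)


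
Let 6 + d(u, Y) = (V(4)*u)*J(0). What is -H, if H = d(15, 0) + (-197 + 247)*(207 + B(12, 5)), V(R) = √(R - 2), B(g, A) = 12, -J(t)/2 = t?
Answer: -10944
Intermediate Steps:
J(t) = -2*t
V(R) = √(-2 + R)
d(u, Y) = -6 (d(u, Y) = -6 + (√(-2 + 4)*u)*(-2*0) = -6 + (√2*u)*0 = -6 + (u*√2)*0 = -6 + 0 = -6)
H = 10944 (H = -6 + (-197 + 247)*(207 + 12) = -6 + 50*219 = -6 + 10950 = 10944)
-H = -1*10944 = -10944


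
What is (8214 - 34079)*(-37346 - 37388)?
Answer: 1932994910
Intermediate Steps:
(8214 - 34079)*(-37346 - 37388) = -25865*(-74734) = 1932994910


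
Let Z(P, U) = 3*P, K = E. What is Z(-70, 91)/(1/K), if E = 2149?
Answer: -451290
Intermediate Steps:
K = 2149
Z(-70, 91)/(1/K) = (3*(-70))/(1/2149) = -210/1/2149 = -210*2149 = -451290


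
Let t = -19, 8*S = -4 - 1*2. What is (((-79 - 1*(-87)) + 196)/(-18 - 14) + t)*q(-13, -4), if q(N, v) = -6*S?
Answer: -1827/16 ≈ -114.19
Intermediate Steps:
S = -¾ (S = (-4 - 1*2)/8 = (-4 - 2)/8 = (⅛)*(-6) = -¾ ≈ -0.75000)
q(N, v) = 9/2 (q(N, v) = -6*(-¾) = 9/2)
(((-79 - 1*(-87)) + 196)/(-18 - 14) + t)*q(-13, -4) = (((-79 - 1*(-87)) + 196)/(-18 - 14) - 19)*(9/2) = (((-79 + 87) + 196)/(-32) - 19)*(9/2) = ((8 + 196)*(-1/32) - 19)*(9/2) = (204*(-1/32) - 19)*(9/2) = (-51/8 - 19)*(9/2) = -203/8*9/2 = -1827/16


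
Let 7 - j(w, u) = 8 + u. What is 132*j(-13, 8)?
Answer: -1188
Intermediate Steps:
j(w, u) = -1 - u (j(w, u) = 7 - (8 + u) = 7 + (-8 - u) = -1 - u)
132*j(-13, 8) = 132*(-1 - 1*8) = 132*(-1 - 8) = 132*(-9) = -1188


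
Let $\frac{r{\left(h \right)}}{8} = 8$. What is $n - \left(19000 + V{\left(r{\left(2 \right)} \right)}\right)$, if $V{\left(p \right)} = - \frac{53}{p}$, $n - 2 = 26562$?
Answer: $\frac{484149}{64} \approx 7564.8$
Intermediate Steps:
$n = 26564$ ($n = 2 + 26562 = 26564$)
$r{\left(h \right)} = 64$ ($r{\left(h \right)} = 8 \cdot 8 = 64$)
$n - \left(19000 + V{\left(r{\left(2 \right)} \right)}\right) = 26564 - \left(19000 - \frac{53}{64}\right) = 26564 - \frac{1215947}{64} = \frac{484149}{64}$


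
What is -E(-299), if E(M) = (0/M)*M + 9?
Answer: -9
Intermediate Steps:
E(M) = 9 (E(M) = 0*M + 9 = 0 + 9 = 9)
-E(-299) = -1*9 = -9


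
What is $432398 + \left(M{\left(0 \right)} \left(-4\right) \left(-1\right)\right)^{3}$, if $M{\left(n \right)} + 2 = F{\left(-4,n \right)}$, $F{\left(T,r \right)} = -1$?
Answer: $430670$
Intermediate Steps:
$M{\left(n \right)} = -3$ ($M{\left(n \right)} = -2 - 1 = -3$)
$432398 + \left(M{\left(0 \right)} \left(-4\right) \left(-1\right)\right)^{3} = 432398 + \left(\left(-3\right) \left(-4\right) \left(-1\right)\right)^{3} = 432398 + \left(12 \left(-1\right)\right)^{3} = 432398 + \left(-12\right)^{3} = 432398 - 1728 = 430670$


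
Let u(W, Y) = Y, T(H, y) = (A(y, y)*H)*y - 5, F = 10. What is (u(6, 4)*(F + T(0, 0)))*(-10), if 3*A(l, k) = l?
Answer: -200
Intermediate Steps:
A(l, k) = l/3
T(H, y) = -5 + H*y**2/3 (T(H, y) = ((y/3)*H)*y - 5 = (H*y/3)*y - 5 = H*y**2/3 - 5 = -5 + H*y**2/3)
(u(6, 4)*(F + T(0, 0)))*(-10) = (4*(10 + (-5 + (1/3)*0*0**2)))*(-10) = (4*(10 + (-5 + (1/3)*0*0)))*(-10) = (4*(10 + (-5 + 0)))*(-10) = (4*(10 - 5))*(-10) = (4*5)*(-10) = 20*(-10) = -200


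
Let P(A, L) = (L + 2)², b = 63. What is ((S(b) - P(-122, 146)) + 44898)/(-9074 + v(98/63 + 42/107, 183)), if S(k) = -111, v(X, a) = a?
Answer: -22883/8891 ≈ -2.5737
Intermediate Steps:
P(A, L) = (2 + L)²
((S(b) - P(-122, 146)) + 44898)/(-9074 + v(98/63 + 42/107, 183)) = ((-111 - (2 + 146)²) + 44898)/(-9074 + 183) = ((-111 - 1*148²) + 44898)/(-8891) = ((-111 - 1*21904) + 44898)*(-1/8891) = ((-111 - 21904) + 44898)*(-1/8891) = (-22015 + 44898)*(-1/8891) = 22883*(-1/8891) = -22883/8891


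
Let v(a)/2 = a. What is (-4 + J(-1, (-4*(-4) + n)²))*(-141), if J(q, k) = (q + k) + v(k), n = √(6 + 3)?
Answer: -151998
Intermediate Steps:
v(a) = 2*a
n = 3 (n = √9 = 3)
J(q, k) = q + 3*k (J(q, k) = (q + k) + 2*k = (k + q) + 2*k = q + 3*k)
(-4 + J(-1, (-4*(-4) + n)²))*(-141) = (-4 + (-1 + 3*(-4*(-4) + 3)²))*(-141) = (-4 + (-1 + 3*(16 + 3)²))*(-141) = (-4 + (-1 + 3*19²))*(-141) = (-4 + (-1 + 3*361))*(-141) = (-4 + (-1 + 1083))*(-141) = (-4 + 1082)*(-141) = 1078*(-141) = -151998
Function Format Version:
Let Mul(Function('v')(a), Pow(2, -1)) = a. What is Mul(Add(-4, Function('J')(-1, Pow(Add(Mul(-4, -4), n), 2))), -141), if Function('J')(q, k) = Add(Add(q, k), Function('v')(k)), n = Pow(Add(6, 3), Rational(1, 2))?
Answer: -151998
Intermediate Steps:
Function('v')(a) = Mul(2, a)
n = 3 (n = Pow(9, Rational(1, 2)) = 3)
Function('J')(q, k) = Add(q, Mul(3, k)) (Function('J')(q, k) = Add(Add(q, k), Mul(2, k)) = Add(Add(k, q), Mul(2, k)) = Add(q, Mul(3, k)))
Mul(Add(-4, Function('J')(-1, Pow(Add(Mul(-4, -4), n), 2))), -141) = Mul(Add(-4, Add(-1, Mul(3, Pow(Add(Mul(-4, -4), 3), 2)))), -141) = Mul(Add(-4, Add(-1, Mul(3, Pow(Add(16, 3), 2)))), -141) = Mul(Add(-4, Add(-1, Mul(3, Pow(19, 2)))), -141) = Mul(Add(-4, Add(-1, Mul(3, 361))), -141) = Mul(Add(-4, Add(-1, 1083)), -141) = Mul(Add(-4, 1082), -141) = Mul(1078, -141) = -151998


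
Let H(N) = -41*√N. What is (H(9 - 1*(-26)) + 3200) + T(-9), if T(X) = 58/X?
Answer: 28742/9 - 41*√35 ≈ 2951.0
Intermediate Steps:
(H(9 - 1*(-26)) + 3200) + T(-9) = (-41*√(9 - 1*(-26)) + 3200) + 58/(-9) = (-41*√(9 + 26) + 3200) + 58*(-⅑) = (-41*√35 + 3200) - 58/9 = (3200 - 41*√35) - 58/9 = 28742/9 - 41*√35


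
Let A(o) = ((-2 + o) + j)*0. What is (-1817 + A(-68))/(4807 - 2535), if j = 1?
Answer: -1817/2272 ≈ -0.79974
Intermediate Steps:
A(o) = 0 (A(o) = ((-2 + o) + 1)*0 = (-1 + o)*0 = 0)
(-1817 + A(-68))/(4807 - 2535) = (-1817 + 0)/(4807 - 2535) = -1817/2272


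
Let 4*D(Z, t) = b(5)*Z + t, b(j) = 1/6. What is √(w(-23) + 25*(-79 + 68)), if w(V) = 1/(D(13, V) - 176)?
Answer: I*√5201399651/4349 ≈ 16.583*I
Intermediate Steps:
b(j) = ⅙
D(Z, t) = t/4 + Z/24 (D(Z, t) = (Z/6 + t)/4 = (t + Z/6)/4 = t/4 + Z/24)
w(V) = 1/(-4211/24 + V/4) (w(V) = 1/((V/4 + (1/24)*13) - 176) = 1/((V/4 + 13/24) - 176) = 1/((13/24 + V/4) - 176) = 1/(-4211/24 + V/4))
√(w(-23) + 25*(-79 + 68)) = √(24/(-4211 + 6*(-23)) + 25*(-79 + 68)) = √(24/(-4211 - 138) + 25*(-11)) = √(24/(-4349) - 275) = √(24*(-1/4349) - 275) = √(-24/4349 - 275) = √(-1195999/4349) = I*√5201399651/4349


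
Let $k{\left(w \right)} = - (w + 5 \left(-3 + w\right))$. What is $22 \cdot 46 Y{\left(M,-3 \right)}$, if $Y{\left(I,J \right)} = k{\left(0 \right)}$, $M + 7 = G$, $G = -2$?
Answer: $15180$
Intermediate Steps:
$M = -9$ ($M = -7 - 2 = -9$)
$k{\left(w \right)} = 15 - 6 w$ ($k{\left(w \right)} = - (w + \left(-15 + 5 w\right)) = - (-15 + 6 w) = 15 - 6 w$)
$Y{\left(I,J \right)} = 15$ ($Y{\left(I,J \right)} = 15 - 0 = 15 + 0 = 15$)
$22 \cdot 46 Y{\left(M,-3 \right)} = 22 \cdot 46 \cdot 15 = 1012 \cdot 15 = 15180$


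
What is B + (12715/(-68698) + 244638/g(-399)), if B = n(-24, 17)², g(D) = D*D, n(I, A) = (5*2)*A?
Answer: 716752883249/24799978 ≈ 28901.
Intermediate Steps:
n(I, A) = 10*A
g(D) = D²
B = 28900 (B = (10*17)² = 170² = 28900)
B + (12715/(-68698) + 244638/g(-399)) = 28900 + (12715/(-68698) + 244638/((-399)²)) = 28900 + (12715*(-1/68698) + 244638/159201) = 28900 + (-12715/68698 + 244638*(1/159201)) = 28900 + (-12715/68698 + 27182/17689) = 28900 + 33519049/24799978 = 716752883249/24799978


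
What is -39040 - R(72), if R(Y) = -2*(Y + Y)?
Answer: -38752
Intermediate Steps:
R(Y) = -4*Y
-39040 - R(72) = -39040 - (-4)*72 = -39040 - 1*(-288) = -39040 + 288 = -38752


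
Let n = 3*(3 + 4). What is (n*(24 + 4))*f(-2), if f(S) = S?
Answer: -1176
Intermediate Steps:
n = 21 (n = 3*7 = 21)
(n*(24 + 4))*f(-2) = (21*(24 + 4))*(-2) = (21*28)*(-2) = 588*(-2) = -1176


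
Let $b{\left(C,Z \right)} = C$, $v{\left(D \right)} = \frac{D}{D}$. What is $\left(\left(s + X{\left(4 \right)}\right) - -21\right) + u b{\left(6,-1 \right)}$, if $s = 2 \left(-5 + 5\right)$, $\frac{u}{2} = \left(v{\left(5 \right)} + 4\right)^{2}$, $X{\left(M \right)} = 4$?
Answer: $325$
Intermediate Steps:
$v{\left(D \right)} = 1$
$u = 50$ ($u = 2 \left(1 + 4\right)^{2} = 2 \cdot 5^{2} = 2 \cdot 25 = 50$)
$s = 0$ ($s = 2 \cdot 0 = 0$)
$\left(\left(s + X{\left(4 \right)}\right) - -21\right) + u b{\left(6,-1 \right)} = \left(\left(0 + 4\right) - -21\right) + 50 \cdot 6 = \left(4 + 21\right) + 300 = 25 + 300 = 325$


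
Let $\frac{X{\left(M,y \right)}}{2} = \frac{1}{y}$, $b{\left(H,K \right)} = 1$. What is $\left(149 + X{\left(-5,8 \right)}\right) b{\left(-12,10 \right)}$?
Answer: $\frac{597}{4} \approx 149.25$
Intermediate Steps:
$X{\left(M,y \right)} = \frac{2}{y}$
$\left(149 + X{\left(-5,8 \right)}\right) b{\left(-12,10 \right)} = \left(149 + \frac{2}{8}\right) 1 = \left(149 + 2 \cdot \frac{1}{8}\right) 1 = \left(149 + \frac{1}{4}\right) 1 = \frac{597}{4} \cdot 1 = \frac{597}{4}$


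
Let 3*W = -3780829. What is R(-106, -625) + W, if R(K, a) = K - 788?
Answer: -3783511/3 ≈ -1.2612e+6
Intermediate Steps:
R(K, a) = -788 + K
W = -3780829/3 (W = (⅓)*(-3780829) = -3780829/3 ≈ -1.2603e+6)
R(-106, -625) + W = (-788 - 106) - 3780829/3 = -894 - 3780829/3 = -3783511/3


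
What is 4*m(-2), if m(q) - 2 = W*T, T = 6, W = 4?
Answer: 104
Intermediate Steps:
m(q) = 26 (m(q) = 2 + 4*6 = 2 + 24 = 26)
4*m(-2) = 4*26 = 104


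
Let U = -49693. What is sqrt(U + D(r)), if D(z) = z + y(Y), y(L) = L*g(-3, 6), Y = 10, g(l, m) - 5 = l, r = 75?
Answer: I*sqrt(49598) ≈ 222.71*I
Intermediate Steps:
g(l, m) = 5 + l
y(L) = 2*L (y(L) = L*(5 - 3) = L*2 = 2*L)
D(z) = 20 + z (D(z) = z + 2*10 = z + 20 = 20 + z)
sqrt(U + D(r)) = sqrt(-49693 + (20 + 75)) = sqrt(-49693 + 95) = sqrt(-49598) = I*sqrt(49598)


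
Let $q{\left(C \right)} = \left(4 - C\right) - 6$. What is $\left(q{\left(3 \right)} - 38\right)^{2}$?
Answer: $1849$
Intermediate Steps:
$q{\left(C \right)} = -2 - C$ ($q{\left(C \right)} = \left(4 - C\right) - 6 = -2 - C$)
$\left(q{\left(3 \right)} - 38\right)^{2} = \left(\left(-2 - 3\right) - 38\right)^{2} = \left(-5 - 38\right)^{2} = \left(-43\right)^{2} = 1849$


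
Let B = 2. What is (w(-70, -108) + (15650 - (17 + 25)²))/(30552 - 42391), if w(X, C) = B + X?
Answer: -13818/11839 ≈ -1.1672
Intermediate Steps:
w(X, C) = 2 + X
(w(-70, -108) + (15650 - (17 + 25)²))/(30552 - 42391) = ((2 - 70) + (15650 - (17 + 25)²))/(30552 - 42391) = (-68 + (15650 - 1*42²))/(-11839) = (-68 + (15650 - 1*1764))*(-1/11839) = (-68 + (15650 - 1764))*(-1/11839) = (-68 + 13886)*(-1/11839) = 13818*(-1/11839) = -13818/11839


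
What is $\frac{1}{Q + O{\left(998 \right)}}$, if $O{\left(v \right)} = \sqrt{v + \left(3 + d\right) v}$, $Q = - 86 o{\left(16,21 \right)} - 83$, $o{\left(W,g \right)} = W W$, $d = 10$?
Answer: $- \frac{3157}{69764547} - \frac{2 \sqrt{3493}}{488351829} \approx -4.5494 \cdot 10^{-5}$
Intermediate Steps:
$o{\left(W,g \right)} = W^{2}$
$Q = -22099$ ($Q = - 86 \cdot 16^{2} - 83 = \left(-86\right) 256 - 83 = -22016 - 83 = -22099$)
$O{\left(v \right)} = \sqrt{14} \sqrt{v}$ ($O{\left(v \right)} = \sqrt{v + \left(3 + 10\right) v} = \sqrt{v + 13 v} = \sqrt{14 v} = \sqrt{14} \sqrt{v}$)
$\frac{1}{Q + O{\left(998 \right)}} = \frac{1}{-22099 + \sqrt{14} \sqrt{998}} = \frac{1}{-22099 + 2 \sqrt{3493}}$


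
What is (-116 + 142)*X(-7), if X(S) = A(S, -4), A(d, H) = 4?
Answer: 104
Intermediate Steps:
X(S) = 4
(-116 + 142)*X(-7) = (-116 + 142)*4 = 26*4 = 104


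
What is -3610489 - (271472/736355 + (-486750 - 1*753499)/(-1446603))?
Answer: -3845942396259571796/1065213352065 ≈ -3.6105e+6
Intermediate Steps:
-3610489 - (271472/736355 + (-486750 - 1*753499)/(-1446603)) = -3610489 - (271472*(1/736355) + (-486750 - 753499)*(-1/1446603)) = -3610489 - (271472/736355 - 1240249*(-1/1446603)) = -3610489 - (271472/736355 + 1240249/1446603) = -3610489 - 1*1305975762011/1065213352065 = -3610489 - 1305975762011/1065213352065 = -3845942396259571796/1065213352065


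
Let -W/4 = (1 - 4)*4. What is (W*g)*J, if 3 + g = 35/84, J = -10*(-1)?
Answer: -1240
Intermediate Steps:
J = 10
g = -31/12 (g = -3 + 35/84 = -3 + 35*(1/84) = -3 + 5/12 = -31/12 ≈ -2.5833)
W = 48 (W = -4*(1 - 4)*4 = -(-12)*4 = -4*(-12) = 48)
(W*g)*J = (48*(-31/12))*10 = -124*10 = -1240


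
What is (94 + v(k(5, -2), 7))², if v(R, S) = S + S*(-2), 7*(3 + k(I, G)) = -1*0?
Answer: 7569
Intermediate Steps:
k(I, G) = -3 (k(I, G) = -3 + (-1*0)/7 = -3 + (⅐)*0 = -3 + 0 = -3)
v(R, S) = -S (v(R, S) = S - 2*S = -S)
(94 + v(k(5, -2), 7))² = (94 - 1*7)² = (94 - 7)² = 87² = 7569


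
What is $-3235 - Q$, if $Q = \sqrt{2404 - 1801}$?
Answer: $-3235 - 3 \sqrt{67} \approx -3259.6$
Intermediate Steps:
$Q = 3 \sqrt{67}$ ($Q = \sqrt{603} = 3 \sqrt{67} \approx 24.556$)
$-3235 - Q = -3235 - 3 \sqrt{67}$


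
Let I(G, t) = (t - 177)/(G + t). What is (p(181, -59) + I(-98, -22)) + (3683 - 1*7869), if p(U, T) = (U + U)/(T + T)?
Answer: -29646859/7080 ≈ -4187.4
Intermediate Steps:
p(U, T) = U/T (p(U, T) = (2*U)/((2*T)) = (2*U)*(1/(2*T)) = U/T)
I(G, t) = (-177 + t)/(G + t)
(p(181, -59) + I(-98, -22)) + (3683 - 1*7869) = (181/(-59) + (-177 - 22)/(-98 - 22)) + (3683 - 1*7869) = (181*(-1/59) - 199/(-120)) + (3683 - 7869) = (-181/59 - 1/120*(-199)) - 4186 = (-181/59 + 199/120) - 4186 = -9979/7080 - 4186 = -29646859/7080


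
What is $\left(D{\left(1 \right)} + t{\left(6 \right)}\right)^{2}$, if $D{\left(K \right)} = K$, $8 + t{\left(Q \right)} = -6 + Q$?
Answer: $49$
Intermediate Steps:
$t{\left(Q \right)} = -14 + Q$ ($t{\left(Q \right)} = -8 + \left(-6 + Q\right) = -14 + Q$)
$\left(D{\left(1 \right)} + t{\left(6 \right)}\right)^{2} = \left(1 + \left(-14 + 6\right)\right)^{2} = \left(1 - 8\right)^{2} = \left(-7\right)^{2} = 49$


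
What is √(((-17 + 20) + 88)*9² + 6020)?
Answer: √13391 ≈ 115.72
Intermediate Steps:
√(((-17 + 20) + 88)*9² + 6020) = √((3 + 88)*81 + 6020) = √(91*81 + 6020) = √(7371 + 6020) = √13391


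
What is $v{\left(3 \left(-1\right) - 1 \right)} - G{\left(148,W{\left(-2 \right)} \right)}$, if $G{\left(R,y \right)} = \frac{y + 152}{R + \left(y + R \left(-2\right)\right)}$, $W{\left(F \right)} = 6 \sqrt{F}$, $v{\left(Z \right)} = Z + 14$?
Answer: $\frac{30273}{2747} + \frac{225 i \sqrt{2}}{2747} \approx 11.02 + 0.11583 i$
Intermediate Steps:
$v{\left(Z \right)} = 14 + Z$
$G{\left(R,y \right)} = \frac{152 + y}{y - R}$ ($G{\left(R,y \right)} = \frac{152 + y}{R - \left(- y + 2 R\right)} = \frac{152 + y}{y - R}$)
$v{\left(3 \left(-1\right) - 1 \right)} - G{\left(148,W{\left(-2 \right)} \right)} = \left(14 + \left(3 \left(-1\right) - 1\right)\right) - \frac{152 + 6 \sqrt{-2}}{6 \sqrt{-2} - 148} = \left(14 - 4\right) - \frac{152 + 6 i \sqrt{2}}{6 i \sqrt{2} - 148} = 10 - \frac{152 + 6 i \sqrt{2}}{-148 + 6 i \sqrt{2}}$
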